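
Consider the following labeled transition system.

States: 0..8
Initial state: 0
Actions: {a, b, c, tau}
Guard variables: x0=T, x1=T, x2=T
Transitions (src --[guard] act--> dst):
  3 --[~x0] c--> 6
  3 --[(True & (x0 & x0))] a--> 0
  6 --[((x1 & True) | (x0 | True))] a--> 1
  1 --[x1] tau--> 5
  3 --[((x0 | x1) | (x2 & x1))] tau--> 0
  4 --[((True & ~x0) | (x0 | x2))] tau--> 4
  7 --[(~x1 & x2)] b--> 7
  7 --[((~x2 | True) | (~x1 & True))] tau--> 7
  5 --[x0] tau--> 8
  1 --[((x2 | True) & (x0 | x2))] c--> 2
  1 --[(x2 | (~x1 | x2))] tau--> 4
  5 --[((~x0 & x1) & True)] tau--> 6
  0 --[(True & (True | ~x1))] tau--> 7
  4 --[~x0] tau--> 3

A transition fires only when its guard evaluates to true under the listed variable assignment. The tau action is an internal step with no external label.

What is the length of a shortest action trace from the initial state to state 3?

Answer: UNREACHABLE

Analysis:
BFS to 3:
  Layer 0: {0}
  Layer 1: {7}
3 never appears.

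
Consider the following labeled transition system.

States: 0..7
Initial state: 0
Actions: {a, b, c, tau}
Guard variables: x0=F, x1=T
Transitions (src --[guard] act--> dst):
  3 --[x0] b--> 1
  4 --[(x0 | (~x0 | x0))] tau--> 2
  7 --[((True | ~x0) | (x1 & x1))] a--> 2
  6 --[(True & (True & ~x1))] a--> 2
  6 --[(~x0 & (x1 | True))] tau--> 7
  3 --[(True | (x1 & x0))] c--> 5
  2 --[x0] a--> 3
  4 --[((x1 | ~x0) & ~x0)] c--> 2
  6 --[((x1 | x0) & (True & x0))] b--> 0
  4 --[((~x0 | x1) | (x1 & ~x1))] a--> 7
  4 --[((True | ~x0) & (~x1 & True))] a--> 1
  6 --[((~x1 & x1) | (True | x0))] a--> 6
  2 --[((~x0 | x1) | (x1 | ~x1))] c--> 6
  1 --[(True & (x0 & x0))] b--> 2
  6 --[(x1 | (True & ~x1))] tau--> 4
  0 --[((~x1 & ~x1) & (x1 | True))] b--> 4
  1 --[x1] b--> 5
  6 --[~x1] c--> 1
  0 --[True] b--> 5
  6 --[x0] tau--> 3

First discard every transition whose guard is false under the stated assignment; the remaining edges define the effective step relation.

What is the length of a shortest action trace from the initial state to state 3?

BFS to 3:
  depth 0: {0}
  depth 1: {5}
3 never appears.

Answer: UNREACHABLE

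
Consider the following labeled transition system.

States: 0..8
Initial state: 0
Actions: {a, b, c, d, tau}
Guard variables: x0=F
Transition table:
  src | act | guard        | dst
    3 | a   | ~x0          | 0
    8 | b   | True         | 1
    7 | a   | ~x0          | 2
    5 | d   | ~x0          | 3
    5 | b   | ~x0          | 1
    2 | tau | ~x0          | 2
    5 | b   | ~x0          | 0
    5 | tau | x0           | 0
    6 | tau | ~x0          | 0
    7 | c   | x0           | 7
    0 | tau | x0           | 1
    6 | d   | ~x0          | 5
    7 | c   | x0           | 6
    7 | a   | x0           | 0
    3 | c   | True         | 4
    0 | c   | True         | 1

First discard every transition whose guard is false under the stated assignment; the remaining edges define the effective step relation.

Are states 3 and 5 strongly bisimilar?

Refine partition for ~:
  π0 = {{0,1,2,3,4,5,6,7,8}}
  π1 = {{0},{1,4},{2},{3},{5},{6},{7},{8}}
8 equivalence class(es) (converged in 2)
[3]={3}  [5]={5}

Answer: NOT BISIMILAR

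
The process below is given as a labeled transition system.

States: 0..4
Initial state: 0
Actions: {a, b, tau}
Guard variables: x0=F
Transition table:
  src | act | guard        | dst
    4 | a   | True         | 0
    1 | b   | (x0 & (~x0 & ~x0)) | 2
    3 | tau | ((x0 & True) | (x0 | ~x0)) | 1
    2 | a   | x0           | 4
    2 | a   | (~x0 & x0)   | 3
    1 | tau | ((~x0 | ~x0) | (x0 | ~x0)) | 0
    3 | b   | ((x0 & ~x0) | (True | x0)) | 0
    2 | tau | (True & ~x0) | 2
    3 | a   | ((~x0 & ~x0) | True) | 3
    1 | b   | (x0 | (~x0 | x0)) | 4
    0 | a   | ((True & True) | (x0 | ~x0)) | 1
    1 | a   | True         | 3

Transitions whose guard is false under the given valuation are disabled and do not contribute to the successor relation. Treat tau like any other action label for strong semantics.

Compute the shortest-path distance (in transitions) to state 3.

Answer: 2

Analysis:
Breadth-first toward 3:
  L0 = {0}
  L1 = {1}
  L2 = {3,4}
first hit 3 at d=2 via a·a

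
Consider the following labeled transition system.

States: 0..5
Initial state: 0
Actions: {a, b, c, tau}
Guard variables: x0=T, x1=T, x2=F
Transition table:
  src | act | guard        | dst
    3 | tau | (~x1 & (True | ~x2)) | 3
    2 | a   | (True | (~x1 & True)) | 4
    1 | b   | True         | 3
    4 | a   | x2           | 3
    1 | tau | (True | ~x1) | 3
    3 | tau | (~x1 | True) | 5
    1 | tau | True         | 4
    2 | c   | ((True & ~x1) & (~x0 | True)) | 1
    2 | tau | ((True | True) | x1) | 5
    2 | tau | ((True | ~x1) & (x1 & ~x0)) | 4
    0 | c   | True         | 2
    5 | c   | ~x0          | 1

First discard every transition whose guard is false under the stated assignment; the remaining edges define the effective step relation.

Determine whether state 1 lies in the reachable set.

7 transition(s) survive guard evaluation.
depth 0: {0}
depth 1: {2}  cumulative {0,2}
depth 2: {4,5}  cumulative {0,2,4,5}
R = {0,2,4,5}

Answer: UNREACHABLE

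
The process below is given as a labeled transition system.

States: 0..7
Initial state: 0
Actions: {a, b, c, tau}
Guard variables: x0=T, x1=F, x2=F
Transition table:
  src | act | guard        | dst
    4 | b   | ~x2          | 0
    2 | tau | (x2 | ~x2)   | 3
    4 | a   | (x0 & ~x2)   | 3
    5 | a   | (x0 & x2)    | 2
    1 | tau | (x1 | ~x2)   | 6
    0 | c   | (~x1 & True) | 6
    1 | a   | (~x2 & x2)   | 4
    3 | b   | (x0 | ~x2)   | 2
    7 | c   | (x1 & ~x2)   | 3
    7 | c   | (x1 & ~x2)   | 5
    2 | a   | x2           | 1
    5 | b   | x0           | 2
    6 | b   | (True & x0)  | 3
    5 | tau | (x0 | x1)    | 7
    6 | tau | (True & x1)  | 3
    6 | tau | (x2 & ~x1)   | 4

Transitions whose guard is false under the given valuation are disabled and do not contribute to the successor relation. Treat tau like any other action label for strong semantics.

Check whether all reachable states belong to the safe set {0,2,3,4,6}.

Safe = {0,2,3,4,6}
R = {0,2,3,6}
  0: ok
  2: ok
  3: ok
  6: ok

Answer: INVARIANT HOLDS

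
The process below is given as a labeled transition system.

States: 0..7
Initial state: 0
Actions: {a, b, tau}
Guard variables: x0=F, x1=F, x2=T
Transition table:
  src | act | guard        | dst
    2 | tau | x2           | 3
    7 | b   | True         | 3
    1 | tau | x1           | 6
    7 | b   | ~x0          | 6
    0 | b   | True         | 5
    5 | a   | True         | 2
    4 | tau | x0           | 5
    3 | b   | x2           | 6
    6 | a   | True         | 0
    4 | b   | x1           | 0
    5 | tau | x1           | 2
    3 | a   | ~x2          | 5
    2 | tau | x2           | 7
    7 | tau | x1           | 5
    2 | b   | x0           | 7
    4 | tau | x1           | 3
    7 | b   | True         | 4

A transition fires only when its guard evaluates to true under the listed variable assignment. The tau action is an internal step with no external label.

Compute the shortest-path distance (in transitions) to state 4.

Answer: 4

Trace:
BFS to 4:
  Layer 0: {0}
  Layer 1: {5}
  Layer 2: {2}
  Layer 3: {3,7}
  Layer 4: {4,6}
depth(4)=4, e.g. b·a·tau·b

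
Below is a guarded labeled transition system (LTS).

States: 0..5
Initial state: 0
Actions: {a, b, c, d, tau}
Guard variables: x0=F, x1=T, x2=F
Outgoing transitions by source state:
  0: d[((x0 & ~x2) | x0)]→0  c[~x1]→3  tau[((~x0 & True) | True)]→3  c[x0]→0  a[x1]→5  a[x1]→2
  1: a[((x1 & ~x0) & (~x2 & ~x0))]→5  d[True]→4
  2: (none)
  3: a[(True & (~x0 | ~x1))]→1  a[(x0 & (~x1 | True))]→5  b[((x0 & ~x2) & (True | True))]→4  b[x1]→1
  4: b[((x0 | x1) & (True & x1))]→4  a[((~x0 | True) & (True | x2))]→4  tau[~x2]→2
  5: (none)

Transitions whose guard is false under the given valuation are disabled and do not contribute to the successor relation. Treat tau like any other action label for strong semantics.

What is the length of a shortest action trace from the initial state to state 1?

BFS to 1:
  depth 0: {0}
  depth 1: {2,3,5}
  depth 2: {1}
1 enters at depth 2; path tau·a

Answer: 2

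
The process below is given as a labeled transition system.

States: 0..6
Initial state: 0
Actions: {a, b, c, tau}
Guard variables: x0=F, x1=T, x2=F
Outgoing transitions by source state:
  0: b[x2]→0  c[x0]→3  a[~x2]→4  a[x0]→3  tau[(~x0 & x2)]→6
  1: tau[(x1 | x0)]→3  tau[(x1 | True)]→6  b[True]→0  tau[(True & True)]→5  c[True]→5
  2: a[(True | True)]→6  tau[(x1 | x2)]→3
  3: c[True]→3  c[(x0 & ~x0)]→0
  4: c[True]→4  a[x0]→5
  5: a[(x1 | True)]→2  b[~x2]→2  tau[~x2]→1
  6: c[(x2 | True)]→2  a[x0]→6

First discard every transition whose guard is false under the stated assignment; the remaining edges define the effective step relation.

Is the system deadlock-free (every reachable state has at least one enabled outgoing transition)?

Answer: DEADLOCK-FREE

Trace:
Reach set: {0,4}
  0: a→4  [deg 1]
  4: c→4  [deg 1]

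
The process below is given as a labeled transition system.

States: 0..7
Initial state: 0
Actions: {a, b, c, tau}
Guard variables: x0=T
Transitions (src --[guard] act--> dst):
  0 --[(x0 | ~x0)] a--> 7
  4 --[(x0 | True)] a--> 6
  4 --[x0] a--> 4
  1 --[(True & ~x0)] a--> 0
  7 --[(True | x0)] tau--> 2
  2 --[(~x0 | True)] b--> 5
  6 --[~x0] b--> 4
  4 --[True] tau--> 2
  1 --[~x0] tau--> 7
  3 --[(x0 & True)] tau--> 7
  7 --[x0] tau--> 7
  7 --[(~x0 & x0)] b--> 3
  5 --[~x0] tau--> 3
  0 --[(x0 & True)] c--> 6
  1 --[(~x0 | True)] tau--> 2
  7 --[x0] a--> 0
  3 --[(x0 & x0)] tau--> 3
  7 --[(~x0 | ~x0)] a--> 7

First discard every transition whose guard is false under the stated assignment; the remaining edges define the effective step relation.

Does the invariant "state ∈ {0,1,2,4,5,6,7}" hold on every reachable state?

Allowed set {0,1,2,4,5,6,7}
Reach set: {0,2,5,6,7}
  0: safe
  2: safe
  5: safe
  6: safe
  7: safe

Answer: INVARIANT HOLDS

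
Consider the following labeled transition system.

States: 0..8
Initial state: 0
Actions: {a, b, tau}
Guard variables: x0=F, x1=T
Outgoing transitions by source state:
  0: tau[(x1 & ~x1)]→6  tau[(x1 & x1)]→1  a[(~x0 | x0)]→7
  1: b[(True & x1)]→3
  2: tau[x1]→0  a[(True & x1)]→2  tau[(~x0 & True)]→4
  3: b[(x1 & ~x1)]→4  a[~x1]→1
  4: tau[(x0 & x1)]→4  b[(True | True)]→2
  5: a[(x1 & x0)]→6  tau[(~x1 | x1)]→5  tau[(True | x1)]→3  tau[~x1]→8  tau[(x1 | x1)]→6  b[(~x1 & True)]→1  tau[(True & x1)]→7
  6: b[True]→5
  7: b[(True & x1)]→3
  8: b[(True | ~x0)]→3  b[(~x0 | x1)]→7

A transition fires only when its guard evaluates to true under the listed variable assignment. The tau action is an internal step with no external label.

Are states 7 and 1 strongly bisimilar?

Answer: BISIMILAR

Trace:
Bisimulation quotient by refinement:
  π0 = {{0,1,2,3,4,5,6,7,8}}
  π1 = {{0,2},{1,4,6,7,8},{3},{5}}
  π2 = {{0},{1,7},{2},{3},{4},{5},{6},{8}}
8 equivalence class(es) (converged in 3)
[7]={1,7}  [1]={1,7}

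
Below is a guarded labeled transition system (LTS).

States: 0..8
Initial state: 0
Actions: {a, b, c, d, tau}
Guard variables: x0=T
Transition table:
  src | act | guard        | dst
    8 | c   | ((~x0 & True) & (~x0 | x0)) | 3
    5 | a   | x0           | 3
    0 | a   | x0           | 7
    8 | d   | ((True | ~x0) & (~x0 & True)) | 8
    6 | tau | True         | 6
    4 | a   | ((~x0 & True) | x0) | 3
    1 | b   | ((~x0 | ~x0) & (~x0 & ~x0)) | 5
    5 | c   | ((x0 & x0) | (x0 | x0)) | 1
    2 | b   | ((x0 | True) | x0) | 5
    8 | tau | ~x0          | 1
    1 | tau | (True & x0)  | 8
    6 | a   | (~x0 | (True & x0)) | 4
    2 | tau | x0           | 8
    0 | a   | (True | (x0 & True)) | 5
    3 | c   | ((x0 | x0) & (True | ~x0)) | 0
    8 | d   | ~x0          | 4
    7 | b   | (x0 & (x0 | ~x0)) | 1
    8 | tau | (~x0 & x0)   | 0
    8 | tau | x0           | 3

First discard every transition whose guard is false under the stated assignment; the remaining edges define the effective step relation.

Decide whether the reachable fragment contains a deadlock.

Answer: DEADLOCK-FREE

Trace:
R = {0,1,3,5,7,8}
  0: a→5  a→7  [2 out]
  1: tau→8  [1 out]
  3: c→0  [1 out]
  5: a→3  c→1  [2 out]
  7: b→1  [1 out]
  8: tau→3  [1 out]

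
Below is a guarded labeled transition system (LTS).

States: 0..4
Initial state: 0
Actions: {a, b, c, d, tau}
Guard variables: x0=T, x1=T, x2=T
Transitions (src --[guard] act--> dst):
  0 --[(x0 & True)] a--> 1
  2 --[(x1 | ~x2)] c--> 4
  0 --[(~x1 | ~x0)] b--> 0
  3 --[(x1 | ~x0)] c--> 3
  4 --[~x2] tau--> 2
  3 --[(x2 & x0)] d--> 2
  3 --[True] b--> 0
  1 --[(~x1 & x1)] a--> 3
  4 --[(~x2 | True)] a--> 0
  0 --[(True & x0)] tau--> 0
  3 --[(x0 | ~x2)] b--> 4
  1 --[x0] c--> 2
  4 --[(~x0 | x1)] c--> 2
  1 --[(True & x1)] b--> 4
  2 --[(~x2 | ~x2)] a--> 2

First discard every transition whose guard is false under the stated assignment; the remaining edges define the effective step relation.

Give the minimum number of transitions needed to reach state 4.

BFS to 4:
  depth 0: {0}
  depth 1: {1}
  depth 2: {2,4}
first hit 4 at d=2 via a·b

Answer: 2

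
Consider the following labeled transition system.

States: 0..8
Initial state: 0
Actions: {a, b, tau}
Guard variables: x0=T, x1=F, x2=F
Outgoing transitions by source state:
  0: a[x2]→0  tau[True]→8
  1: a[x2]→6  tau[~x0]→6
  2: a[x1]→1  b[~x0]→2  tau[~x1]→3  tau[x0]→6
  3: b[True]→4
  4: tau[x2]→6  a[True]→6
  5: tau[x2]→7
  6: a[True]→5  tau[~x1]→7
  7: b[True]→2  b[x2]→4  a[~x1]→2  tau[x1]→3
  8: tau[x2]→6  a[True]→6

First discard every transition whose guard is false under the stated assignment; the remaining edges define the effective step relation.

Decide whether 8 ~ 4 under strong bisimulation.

Refine partition for ~:
  P[0] = {{0,1,2,3,4,5,6,7,8}}
  P[1] = {{0,2},{1,5},{3},{4,8},{6},{7}}
  P[2] = {{0},{1,5},{2},{3},{4,8},{6},{7}}
7 equivalence class(es) (converged in 3)
[8]={4,8}  [4]={4,8}

Answer: BISIMILAR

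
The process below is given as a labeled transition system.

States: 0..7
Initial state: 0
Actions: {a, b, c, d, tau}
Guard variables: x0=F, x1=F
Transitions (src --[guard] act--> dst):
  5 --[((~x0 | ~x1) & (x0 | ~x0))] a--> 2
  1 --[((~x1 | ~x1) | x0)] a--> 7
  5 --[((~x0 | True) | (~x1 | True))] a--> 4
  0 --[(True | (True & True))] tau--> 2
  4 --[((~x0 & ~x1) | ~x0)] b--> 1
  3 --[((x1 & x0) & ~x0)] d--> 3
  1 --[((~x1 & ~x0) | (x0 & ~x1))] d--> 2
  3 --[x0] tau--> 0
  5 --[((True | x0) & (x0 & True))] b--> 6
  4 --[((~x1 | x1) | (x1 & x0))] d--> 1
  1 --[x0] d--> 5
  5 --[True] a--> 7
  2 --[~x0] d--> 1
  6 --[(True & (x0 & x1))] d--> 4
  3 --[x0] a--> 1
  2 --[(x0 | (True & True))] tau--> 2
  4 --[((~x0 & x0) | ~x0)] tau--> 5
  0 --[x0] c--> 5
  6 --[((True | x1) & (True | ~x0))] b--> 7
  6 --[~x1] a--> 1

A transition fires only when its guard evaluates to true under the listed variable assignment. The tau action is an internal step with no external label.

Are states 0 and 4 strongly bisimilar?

Refine partition for ~:
  π0 = {{0,1,2,3,4,5,6,7}}
  π1 = {{0},{1},{2},{3,7},{4},{5},{6}}
7 equivalence class(es) (converged in 2)
class of 0: {0}; class of 4: {4}

Answer: NOT BISIMILAR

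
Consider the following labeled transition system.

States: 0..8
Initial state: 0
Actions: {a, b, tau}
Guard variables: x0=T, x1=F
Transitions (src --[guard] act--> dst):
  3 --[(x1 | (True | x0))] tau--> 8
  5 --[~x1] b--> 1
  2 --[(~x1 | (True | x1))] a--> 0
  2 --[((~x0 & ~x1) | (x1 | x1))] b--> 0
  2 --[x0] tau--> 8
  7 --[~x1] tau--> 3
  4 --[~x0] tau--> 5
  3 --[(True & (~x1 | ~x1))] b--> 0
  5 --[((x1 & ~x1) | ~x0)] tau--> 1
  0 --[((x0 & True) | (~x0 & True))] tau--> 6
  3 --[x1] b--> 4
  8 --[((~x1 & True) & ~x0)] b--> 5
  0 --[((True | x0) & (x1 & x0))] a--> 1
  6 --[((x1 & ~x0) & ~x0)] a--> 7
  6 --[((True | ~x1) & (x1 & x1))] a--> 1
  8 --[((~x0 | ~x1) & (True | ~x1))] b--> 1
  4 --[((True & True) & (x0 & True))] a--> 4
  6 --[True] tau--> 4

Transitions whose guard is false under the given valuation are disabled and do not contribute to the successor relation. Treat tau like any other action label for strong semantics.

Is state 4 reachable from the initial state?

Answer: REACHABLE

Analysis:
Guard filter leaves 10 enabled edge(s).
depth 0: {0}
depth 1: {6}  now seen {0,6}
depth 2: {4}  now seen {0,4,6}
R = {0,4,6}
Path to 4: tau·tau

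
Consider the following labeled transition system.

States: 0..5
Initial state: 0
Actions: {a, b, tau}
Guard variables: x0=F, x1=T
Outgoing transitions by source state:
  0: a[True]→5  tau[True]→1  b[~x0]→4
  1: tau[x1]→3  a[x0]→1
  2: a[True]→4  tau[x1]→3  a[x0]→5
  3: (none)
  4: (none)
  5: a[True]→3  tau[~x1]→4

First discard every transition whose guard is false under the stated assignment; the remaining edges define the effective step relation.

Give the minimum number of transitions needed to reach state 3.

Answer: 2

Working:
Breadth-first toward 3:
  L0 = {0}
  L1 = {1,4,5}
  L2 = {3}
depth(3)=2, e.g. a·a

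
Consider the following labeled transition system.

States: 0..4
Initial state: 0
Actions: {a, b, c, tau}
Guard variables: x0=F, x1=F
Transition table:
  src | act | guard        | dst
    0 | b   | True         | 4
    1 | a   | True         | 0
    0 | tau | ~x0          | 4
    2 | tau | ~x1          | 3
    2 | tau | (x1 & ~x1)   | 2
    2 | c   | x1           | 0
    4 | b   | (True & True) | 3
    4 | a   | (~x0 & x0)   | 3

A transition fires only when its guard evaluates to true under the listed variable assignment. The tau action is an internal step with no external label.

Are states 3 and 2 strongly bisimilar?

Answer: NOT BISIMILAR

Analysis:
Bisimulation quotient by refinement:
  π0 = {{0,1,2,3,4}}
  π1 = {{0},{1},{2},{3},{4}}
stable after 2 split(s): 5 block(s)
class of 3: {3}; class of 2: {2}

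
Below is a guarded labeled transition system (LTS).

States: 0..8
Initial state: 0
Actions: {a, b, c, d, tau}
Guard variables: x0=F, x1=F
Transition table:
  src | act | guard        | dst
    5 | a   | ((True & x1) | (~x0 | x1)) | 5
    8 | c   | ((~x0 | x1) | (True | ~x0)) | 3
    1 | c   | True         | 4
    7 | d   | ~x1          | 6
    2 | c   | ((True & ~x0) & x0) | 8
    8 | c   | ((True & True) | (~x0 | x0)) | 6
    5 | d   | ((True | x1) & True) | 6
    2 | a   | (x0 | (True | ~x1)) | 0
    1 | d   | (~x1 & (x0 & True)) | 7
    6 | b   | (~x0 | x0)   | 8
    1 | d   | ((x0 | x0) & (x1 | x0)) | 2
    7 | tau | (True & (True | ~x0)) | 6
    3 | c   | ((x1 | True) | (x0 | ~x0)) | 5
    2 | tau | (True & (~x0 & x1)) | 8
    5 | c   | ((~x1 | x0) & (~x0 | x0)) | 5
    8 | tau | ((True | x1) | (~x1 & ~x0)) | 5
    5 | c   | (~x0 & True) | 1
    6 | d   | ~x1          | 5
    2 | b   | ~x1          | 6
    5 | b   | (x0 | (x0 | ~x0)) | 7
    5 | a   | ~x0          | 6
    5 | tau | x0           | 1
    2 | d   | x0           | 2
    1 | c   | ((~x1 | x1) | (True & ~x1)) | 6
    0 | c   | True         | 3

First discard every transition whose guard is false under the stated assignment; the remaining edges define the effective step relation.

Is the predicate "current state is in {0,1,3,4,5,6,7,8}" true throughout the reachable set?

Answer: INVARIANT HOLDS

Trace:
Inv-set: {0,1,3,4,5,6,7,8}
R = {0,1,3,4,5,6,7,8}
  0: ✓
  1: ✓
  3: ✓
  4: ✓
  5: ✓
  6: ✓
  7: ✓
  8: ✓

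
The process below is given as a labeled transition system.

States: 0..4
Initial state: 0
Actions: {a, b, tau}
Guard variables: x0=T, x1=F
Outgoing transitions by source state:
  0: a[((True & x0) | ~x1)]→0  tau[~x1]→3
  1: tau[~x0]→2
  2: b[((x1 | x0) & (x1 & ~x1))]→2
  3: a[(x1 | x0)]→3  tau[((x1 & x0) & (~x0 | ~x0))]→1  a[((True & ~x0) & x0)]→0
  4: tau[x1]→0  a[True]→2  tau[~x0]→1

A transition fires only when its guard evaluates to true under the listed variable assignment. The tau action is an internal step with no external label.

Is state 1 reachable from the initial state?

Answer: UNREACHABLE

Working:
4 transition(s) survive guard evaluation.
L0 = {0}
L1 = {3}  cumulative {0,3}
R = {0,3}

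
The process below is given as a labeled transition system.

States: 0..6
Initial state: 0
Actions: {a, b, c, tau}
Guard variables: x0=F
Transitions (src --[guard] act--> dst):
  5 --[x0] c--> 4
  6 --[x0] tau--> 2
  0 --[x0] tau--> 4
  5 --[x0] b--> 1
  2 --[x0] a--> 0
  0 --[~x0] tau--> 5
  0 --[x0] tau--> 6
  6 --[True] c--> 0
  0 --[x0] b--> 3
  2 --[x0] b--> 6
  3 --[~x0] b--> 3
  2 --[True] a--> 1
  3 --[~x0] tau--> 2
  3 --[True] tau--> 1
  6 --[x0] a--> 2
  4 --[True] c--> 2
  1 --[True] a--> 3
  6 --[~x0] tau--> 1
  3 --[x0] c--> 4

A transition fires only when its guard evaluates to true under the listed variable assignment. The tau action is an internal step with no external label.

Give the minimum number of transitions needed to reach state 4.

BFS to 4:
  L0 = {0}
  L1 = {5}
4 never appears.

Answer: UNREACHABLE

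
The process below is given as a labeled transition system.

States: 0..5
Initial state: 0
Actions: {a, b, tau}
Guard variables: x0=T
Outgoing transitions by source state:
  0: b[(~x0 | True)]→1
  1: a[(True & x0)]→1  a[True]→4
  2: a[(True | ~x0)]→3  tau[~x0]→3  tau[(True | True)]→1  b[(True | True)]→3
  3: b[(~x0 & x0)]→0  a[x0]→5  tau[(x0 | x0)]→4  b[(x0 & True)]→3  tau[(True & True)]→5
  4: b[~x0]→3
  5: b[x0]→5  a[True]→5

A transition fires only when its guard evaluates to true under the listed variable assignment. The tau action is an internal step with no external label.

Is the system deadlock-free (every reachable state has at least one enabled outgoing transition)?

Reachable = {0,1,4}
  0: b→1  [1 exit(s)]
  1: a→1  a→4  [2 exit(s)]
  4: ∅  [STUCK]
trace reaching 4: b·a

Answer: DEADLOCK at state 4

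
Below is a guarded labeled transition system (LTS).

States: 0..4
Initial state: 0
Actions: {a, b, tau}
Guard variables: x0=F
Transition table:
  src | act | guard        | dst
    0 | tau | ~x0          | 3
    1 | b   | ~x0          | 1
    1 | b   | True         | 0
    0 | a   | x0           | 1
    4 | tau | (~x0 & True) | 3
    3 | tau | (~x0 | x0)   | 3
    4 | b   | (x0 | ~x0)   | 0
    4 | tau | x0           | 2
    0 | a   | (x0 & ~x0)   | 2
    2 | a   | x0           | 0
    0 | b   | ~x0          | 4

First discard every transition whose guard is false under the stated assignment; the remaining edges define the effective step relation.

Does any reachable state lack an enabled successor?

Answer: DEADLOCK-FREE

Working:
R = {0,3,4}
  0: b→4  tau→3  [2 exit(s)]
  3: tau→3  [1 exit(s)]
  4: b→0  tau→3  [2 exit(s)]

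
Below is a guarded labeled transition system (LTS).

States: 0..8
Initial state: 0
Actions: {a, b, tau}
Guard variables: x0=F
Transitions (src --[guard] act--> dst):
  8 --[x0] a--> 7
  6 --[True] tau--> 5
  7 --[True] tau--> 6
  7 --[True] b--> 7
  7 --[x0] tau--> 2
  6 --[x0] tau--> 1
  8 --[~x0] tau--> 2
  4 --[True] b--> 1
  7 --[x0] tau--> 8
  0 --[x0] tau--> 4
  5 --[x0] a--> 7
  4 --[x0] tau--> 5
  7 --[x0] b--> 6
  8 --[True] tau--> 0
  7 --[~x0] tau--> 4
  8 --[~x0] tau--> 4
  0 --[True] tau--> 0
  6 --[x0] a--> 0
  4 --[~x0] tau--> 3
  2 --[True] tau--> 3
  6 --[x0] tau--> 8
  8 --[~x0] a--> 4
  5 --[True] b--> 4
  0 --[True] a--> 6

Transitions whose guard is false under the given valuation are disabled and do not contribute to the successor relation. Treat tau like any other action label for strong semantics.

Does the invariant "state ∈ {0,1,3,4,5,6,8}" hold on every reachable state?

Safe = {0,1,3,4,5,6,8}
Reach set: {0,1,3,4,5,6}
  0: safe
  1: safe
  3: safe
  4: safe
  5: safe
  6: safe

Answer: INVARIANT HOLDS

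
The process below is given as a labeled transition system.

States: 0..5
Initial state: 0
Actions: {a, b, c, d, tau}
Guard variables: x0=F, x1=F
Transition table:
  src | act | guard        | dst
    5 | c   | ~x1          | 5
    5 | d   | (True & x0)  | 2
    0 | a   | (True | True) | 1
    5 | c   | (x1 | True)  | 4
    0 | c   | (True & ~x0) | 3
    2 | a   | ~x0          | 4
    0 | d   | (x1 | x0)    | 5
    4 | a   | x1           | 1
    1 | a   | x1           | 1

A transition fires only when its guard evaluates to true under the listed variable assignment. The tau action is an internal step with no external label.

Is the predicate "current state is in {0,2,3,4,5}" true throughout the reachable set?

Inv-set: {0,2,3,4,5}
Reach set: {0,1,3}
  0: ✓
  1: outside
  3: ✓
counterexample path to 1: a

Answer: INVARIANT VIOLATED at state 1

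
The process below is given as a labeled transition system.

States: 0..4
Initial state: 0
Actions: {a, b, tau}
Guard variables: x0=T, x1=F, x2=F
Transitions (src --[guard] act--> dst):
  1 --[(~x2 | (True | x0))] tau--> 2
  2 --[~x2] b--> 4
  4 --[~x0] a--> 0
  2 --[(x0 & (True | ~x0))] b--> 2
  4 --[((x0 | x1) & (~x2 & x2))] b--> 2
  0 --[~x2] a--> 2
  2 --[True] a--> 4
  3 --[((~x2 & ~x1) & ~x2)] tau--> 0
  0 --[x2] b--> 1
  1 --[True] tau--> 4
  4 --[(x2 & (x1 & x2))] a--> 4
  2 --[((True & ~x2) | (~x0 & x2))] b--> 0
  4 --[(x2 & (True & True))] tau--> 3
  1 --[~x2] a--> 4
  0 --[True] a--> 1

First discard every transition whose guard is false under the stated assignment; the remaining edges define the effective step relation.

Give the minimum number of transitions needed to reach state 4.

Answer: 2

Trace:
Breadth-first toward 4:
  depth 0: {0}
  depth 1: {1,2}
  depth 2: {4}
4 enters at depth 2; path a·a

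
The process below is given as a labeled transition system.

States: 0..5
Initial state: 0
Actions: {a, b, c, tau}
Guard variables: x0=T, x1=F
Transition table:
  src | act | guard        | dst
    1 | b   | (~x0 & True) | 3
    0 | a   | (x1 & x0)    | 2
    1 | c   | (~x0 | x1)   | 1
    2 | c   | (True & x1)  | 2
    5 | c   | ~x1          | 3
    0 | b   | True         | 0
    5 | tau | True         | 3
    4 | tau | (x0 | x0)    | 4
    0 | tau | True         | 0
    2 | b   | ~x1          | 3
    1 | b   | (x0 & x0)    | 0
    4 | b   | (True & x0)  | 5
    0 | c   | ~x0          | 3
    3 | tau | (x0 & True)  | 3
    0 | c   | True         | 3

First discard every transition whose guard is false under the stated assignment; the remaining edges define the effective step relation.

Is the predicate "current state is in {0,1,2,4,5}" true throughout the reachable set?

Answer: INVARIANT VIOLATED at state 3

Analysis:
Allowed set {0,1,2,4,5}
R = {0,3}
  0: ✓
  3: VIOLATES
counterexample path to 3: c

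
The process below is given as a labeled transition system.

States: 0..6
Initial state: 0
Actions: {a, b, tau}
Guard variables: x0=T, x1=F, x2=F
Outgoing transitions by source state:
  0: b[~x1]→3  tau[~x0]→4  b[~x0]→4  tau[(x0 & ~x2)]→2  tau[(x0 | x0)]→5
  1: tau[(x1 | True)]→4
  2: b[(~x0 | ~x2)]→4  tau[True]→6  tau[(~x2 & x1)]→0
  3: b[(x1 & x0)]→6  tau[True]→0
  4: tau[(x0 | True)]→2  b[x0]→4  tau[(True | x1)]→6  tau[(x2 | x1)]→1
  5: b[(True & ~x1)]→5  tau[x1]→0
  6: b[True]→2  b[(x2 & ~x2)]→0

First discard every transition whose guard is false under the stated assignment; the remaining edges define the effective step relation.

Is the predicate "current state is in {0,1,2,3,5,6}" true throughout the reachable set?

Allowed set {0,1,2,3,5,6}
Reach set: {0,2,3,4,5,6}
  0: ok
  2: ok
  3: ok
  4: outside
  5: ok
  6: ok
counterexample path to 4: tau·b

Answer: INVARIANT VIOLATED at state 4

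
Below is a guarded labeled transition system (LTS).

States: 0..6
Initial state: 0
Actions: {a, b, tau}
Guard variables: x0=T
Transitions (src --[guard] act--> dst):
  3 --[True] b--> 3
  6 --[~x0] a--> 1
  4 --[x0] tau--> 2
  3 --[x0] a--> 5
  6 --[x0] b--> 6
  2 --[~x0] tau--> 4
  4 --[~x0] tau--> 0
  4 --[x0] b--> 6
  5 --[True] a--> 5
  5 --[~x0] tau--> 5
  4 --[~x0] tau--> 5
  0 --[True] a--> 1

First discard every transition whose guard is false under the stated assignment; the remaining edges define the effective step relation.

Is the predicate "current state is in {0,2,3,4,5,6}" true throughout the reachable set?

Answer: INVARIANT VIOLATED at state 1

Working:
Inv-set: {0,2,3,4,5,6}
Reachable = {0,1}
  0: ok
  1: VIOLATES
counterexample path to 1: a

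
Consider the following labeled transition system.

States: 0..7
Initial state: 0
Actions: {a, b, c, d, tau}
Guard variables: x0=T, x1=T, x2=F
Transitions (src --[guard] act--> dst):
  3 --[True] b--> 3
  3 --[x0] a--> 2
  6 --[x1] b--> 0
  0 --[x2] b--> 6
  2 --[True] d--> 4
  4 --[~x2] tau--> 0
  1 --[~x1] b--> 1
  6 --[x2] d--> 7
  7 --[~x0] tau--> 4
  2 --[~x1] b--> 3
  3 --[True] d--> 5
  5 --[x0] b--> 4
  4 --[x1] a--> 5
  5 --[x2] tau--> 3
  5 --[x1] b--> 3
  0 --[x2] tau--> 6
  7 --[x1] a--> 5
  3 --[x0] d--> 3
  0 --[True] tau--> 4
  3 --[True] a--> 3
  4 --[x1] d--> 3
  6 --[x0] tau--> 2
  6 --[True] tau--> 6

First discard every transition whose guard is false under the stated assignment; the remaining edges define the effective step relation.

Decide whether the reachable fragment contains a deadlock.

Reach set: {0,2,3,4,5}
  0: tau→4  [deg 1]
  2: d→4  [deg 1]
  3: a→2  a→3  b→3  d→3  d→5  [deg 5]
  4: a→5  d→3  tau→0  [deg 3]
  5: b→3  b→4  [deg 2]

Answer: DEADLOCK-FREE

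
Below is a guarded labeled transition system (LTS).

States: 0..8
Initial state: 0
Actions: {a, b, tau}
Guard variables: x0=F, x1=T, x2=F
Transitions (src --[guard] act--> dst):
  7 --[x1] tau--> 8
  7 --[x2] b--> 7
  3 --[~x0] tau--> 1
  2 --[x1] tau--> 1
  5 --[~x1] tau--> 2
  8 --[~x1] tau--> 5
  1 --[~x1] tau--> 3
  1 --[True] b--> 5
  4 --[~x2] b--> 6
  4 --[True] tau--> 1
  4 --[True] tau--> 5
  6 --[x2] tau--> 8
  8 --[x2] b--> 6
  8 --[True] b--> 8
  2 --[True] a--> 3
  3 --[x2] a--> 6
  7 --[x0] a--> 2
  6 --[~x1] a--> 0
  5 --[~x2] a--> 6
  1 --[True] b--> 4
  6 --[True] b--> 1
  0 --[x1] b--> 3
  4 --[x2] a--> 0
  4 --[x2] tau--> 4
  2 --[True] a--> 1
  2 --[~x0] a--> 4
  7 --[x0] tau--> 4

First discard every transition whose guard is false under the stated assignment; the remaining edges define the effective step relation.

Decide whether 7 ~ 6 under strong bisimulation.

Bisimulation quotient by refinement:
  π0 = {{0,1,2,3,4,5,6,7,8}}
  π1 = {{0,1,6,8},{2},{3,7},{4},{5}}
  π2 = {{0},{1},{2},{3,7},{4},{5},{6,8}}
  π3 = {{0},{1},{2},{3},{4},{5},{6},{7},{8}}
Fixed point at round 4; 9 class(es).
class of 7: {7}; class of 6: {6}

Answer: NOT BISIMILAR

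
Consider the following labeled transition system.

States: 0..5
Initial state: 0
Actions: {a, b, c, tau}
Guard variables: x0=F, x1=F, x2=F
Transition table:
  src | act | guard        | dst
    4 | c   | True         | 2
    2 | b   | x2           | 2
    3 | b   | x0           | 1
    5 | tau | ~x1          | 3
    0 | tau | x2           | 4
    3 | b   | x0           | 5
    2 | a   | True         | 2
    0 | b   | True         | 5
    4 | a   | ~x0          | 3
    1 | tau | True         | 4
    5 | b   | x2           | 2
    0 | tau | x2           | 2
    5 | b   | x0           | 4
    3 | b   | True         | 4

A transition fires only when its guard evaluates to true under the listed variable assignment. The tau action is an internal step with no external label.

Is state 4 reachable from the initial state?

After dropping false guards: 7 live edges.
depth 0: {0}
depth 1: {5}  cumulative {0,5}
depth 2: {3}  cumulative {0,3,5}
depth 3: {4}  cumulative {0,3,4,5}
depth 4: {2}  cumulative {0,2,3,4,5}
Reach set: {0,2,3,4,5}
witness 4: b·tau·b

Answer: REACHABLE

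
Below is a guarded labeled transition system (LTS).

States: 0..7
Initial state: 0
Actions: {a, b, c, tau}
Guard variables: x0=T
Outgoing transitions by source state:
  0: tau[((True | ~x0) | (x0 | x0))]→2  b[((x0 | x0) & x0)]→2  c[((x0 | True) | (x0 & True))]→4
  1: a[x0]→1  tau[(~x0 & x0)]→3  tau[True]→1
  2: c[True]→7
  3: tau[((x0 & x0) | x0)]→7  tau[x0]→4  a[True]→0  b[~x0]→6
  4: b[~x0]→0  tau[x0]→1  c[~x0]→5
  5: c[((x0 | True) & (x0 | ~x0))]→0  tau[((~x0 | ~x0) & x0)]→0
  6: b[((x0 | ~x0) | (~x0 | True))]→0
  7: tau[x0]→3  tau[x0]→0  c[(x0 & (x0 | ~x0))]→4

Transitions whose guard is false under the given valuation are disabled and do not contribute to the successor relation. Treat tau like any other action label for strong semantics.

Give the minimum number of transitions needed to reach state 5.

Answer: UNREACHABLE

Analysis:
BFS to 5:
  Layer 0: {0}
  Layer 1: {2,4}
  Layer 2: {1,7}
  Layer 3: {3}
5 never appears.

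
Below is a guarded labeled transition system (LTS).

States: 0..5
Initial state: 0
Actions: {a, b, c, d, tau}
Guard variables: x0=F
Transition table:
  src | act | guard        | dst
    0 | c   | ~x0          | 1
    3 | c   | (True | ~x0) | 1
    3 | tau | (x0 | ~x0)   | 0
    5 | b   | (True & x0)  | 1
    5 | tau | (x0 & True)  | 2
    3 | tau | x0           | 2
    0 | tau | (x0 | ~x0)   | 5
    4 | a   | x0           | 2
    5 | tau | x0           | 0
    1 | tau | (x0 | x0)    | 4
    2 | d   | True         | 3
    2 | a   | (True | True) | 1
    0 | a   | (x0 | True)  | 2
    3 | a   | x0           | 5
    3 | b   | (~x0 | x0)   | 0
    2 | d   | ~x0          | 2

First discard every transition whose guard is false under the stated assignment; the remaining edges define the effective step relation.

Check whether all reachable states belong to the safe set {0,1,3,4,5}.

Inv-set: {0,1,3,4,5}
Reachable = {0,1,2,3,5}
  0: ok
  1: ok
  2: ✗ unsafe
  3: ok
  5: ok
counterexample path to 2: a

Answer: INVARIANT VIOLATED at state 2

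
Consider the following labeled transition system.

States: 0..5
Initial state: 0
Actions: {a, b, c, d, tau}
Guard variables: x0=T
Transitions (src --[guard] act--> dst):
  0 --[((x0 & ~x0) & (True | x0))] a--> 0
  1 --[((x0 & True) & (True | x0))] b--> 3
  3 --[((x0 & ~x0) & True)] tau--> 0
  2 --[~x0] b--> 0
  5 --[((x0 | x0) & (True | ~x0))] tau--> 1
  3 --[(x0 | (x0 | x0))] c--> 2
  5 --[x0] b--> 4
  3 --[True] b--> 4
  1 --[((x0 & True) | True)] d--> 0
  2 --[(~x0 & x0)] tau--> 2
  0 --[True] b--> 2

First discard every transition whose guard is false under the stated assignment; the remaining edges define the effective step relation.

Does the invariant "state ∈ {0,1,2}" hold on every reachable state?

Answer: INVARIANT HOLDS

Analysis:
Allowed set {0,1,2}
R = {0,2}
  0: ok
  2: ok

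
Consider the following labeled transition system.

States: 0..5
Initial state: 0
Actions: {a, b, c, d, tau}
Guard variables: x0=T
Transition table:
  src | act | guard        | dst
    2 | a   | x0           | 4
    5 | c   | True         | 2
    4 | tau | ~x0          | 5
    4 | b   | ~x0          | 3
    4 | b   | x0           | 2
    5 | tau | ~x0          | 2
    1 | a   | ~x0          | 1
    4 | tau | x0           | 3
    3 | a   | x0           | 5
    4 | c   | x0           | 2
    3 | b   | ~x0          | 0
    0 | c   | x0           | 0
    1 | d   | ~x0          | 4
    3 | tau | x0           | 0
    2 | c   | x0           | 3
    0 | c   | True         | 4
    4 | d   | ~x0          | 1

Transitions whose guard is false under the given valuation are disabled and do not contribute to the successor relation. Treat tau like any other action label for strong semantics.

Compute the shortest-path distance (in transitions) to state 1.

Layered search for 1:
  L0 = {0}
  L1 = {4}
  L2 = {2,3}
  L3 = {5}
1 never appears.

Answer: UNREACHABLE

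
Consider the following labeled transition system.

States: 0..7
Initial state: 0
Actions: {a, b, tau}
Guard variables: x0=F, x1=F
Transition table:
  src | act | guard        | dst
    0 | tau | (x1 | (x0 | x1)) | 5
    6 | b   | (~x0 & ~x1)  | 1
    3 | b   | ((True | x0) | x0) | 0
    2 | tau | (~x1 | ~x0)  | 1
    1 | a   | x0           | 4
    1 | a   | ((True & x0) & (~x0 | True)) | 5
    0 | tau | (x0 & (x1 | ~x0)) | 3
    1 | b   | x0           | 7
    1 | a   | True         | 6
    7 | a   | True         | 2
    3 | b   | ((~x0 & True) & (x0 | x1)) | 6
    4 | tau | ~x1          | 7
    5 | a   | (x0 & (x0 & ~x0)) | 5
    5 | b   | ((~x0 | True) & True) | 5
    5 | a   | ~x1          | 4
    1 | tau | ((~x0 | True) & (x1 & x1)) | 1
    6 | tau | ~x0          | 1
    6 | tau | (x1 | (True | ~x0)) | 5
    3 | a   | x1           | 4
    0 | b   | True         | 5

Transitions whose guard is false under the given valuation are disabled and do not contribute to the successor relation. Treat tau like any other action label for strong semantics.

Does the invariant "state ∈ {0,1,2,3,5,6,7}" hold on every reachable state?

Answer: INVARIANT VIOLATED at state 4

Working:
Allowed set {0,1,2,3,5,6,7}
R = {0,1,2,4,5,6,7}
  0: safe
  1: safe
  2: safe
  4: outside
  5: safe
  6: safe
  7: safe
witness against invariant: b·a → 4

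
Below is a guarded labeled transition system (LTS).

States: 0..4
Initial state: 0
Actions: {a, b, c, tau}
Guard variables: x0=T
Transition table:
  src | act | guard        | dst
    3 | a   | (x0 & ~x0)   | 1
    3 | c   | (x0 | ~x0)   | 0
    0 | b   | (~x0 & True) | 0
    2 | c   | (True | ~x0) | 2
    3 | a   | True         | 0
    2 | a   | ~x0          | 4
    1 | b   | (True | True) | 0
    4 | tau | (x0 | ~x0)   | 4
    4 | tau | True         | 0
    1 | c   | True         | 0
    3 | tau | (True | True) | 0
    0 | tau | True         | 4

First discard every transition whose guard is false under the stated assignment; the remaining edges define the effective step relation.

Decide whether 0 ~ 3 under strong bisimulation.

Answer: NOT BISIMILAR

Analysis:
Refine partition for ~:
  round 0: {{0,1,2,3,4}}
  round 1: {{0,4},{1},{2},{3}}
Fixed point at round 2; 4 class(es).
0∈{0,4}, 3∈{3}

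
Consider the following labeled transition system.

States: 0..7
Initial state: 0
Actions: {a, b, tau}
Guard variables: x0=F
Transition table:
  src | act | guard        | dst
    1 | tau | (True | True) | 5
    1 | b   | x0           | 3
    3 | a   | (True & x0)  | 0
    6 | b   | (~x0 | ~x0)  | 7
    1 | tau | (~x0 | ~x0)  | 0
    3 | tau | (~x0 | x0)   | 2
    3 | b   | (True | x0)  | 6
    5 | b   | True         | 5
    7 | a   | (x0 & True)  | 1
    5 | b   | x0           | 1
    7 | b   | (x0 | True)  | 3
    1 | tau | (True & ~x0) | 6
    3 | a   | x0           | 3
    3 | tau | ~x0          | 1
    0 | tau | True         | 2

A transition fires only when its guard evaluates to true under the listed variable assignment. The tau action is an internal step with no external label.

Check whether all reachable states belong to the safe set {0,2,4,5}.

Answer: INVARIANT HOLDS

Analysis:
Allowed set {0,2,4,5}
Reach set: {0,2}
  0: ok
  2: ok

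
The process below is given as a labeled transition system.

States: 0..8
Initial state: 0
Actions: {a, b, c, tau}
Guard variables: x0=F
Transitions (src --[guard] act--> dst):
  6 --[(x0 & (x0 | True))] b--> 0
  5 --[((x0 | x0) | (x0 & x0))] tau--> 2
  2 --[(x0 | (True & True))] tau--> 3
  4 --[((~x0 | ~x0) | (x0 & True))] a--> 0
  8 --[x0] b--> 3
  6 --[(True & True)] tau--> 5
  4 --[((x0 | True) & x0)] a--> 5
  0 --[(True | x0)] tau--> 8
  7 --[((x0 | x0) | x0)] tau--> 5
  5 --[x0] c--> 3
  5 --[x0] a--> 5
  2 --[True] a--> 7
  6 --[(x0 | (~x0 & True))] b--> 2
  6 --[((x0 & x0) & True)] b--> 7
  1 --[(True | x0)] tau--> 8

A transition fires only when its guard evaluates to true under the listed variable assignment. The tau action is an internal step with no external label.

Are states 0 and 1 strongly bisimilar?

Bisimulation quotient by refinement:
  π0 = {{0,1,2,3,4,5,6,7,8}}
  π1 = {{0,1},{2},{3,5,7,8},{4},{6}}
Fixed point at round 2; 5 class(es).
0∈{0,1}, 1∈{0,1}

Answer: BISIMILAR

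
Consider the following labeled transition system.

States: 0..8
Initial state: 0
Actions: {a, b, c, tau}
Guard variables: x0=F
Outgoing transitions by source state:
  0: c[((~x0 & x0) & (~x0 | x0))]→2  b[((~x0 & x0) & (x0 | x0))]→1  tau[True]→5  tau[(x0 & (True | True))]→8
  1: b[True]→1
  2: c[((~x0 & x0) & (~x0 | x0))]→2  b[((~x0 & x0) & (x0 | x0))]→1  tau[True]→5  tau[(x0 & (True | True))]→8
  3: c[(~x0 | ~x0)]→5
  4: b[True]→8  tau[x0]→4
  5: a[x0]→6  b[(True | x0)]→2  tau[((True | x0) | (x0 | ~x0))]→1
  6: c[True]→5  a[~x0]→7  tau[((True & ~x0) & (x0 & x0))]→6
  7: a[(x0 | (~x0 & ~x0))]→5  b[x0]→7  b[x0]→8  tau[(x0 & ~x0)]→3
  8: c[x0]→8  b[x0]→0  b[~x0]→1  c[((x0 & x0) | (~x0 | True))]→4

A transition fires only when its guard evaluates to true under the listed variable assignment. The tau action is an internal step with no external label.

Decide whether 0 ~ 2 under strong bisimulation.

Refine partition for ~:
  P[0] = {{0,1,2,3,4,5,6,7,8}}
  P[1] = {{0,2},{1,4},{3},{5},{6},{7},{8}}
  P[2] = {{0,2},{1},{3},{4},{5},{6},{7},{8}}
8 equivalence class(es) (converged in 3)
[0]={0,2}  [2]={0,2}

Answer: BISIMILAR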